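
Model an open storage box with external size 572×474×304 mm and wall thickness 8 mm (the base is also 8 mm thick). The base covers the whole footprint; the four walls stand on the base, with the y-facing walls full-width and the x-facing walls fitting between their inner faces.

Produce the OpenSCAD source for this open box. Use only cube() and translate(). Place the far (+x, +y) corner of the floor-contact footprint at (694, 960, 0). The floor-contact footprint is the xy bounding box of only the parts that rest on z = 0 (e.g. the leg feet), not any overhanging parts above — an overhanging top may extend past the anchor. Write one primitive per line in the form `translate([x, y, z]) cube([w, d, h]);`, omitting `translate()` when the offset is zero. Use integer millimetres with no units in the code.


translate([122, 486, 0]) cube([572, 474, 8]);
translate([122, 486, 8]) cube([572, 8, 296]);
translate([122, 952, 8]) cube([572, 8, 296]);
translate([122, 494, 8]) cube([8, 458, 296]);
translate([686, 494, 8]) cube([8, 458, 296]);


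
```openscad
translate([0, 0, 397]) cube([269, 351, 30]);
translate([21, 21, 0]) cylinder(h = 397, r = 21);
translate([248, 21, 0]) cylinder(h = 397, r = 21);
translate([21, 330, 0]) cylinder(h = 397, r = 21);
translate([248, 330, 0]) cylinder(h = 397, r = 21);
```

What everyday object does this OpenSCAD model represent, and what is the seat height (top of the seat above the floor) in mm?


A stool. The seat height is 427 mm.

A 269×351×30 slab at z = 397 on four corner cylinders — a stool. The seat top is 397 + 30 = 427 mm.


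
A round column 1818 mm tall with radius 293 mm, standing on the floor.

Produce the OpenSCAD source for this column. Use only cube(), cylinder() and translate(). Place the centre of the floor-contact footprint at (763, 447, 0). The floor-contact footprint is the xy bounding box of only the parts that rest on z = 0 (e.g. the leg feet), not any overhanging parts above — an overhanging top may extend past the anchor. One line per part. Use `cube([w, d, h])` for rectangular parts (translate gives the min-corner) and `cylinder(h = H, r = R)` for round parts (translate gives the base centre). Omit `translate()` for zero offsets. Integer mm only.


translate([763, 447, 0]) cylinder(h = 1818, r = 293);


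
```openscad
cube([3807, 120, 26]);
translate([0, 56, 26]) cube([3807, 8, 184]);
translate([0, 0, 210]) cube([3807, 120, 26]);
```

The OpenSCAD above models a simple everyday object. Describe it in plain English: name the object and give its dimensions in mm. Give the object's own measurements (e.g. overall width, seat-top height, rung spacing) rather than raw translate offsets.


An I-beam lying along x, 3807 mm long. Overall section height 236 mm. Two flanges 120 mm wide (y) and 26 mm thick, one on the floor and one at the top; a web 8 mm thick runs between them, centred on the flange width.


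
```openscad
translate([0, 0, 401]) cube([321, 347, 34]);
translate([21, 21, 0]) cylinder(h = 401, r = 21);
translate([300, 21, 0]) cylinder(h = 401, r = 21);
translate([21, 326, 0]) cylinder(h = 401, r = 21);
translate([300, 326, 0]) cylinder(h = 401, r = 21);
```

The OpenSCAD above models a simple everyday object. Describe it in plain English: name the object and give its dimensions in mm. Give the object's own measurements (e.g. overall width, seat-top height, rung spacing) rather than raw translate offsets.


A four-legged stool. The seat is a 321×347×34 mm slab whose top surface is at z = 435 mm; four round legs, each 42 mm in diameter, run from the floor (z = 0) to the underside of the seat, each leg's axis is inset half a diameter from the nearest pair of seat edges (so the leg's bounding box is flush with the corner).


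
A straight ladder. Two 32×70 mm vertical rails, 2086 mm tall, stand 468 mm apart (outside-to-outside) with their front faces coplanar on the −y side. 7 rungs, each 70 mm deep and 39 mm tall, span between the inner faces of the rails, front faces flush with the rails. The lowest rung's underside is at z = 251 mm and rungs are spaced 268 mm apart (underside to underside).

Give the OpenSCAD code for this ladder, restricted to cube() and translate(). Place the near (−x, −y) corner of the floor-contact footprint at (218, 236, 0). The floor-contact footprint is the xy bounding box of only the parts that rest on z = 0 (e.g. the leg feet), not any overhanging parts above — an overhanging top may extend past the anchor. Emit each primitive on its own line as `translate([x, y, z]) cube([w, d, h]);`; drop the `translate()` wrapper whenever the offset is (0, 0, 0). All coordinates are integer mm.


translate([218, 236, 0]) cube([32, 70, 2086]);
translate([654, 236, 0]) cube([32, 70, 2086]);
translate([250, 236, 251]) cube([404, 70, 39]);
translate([250, 236, 519]) cube([404, 70, 39]);
translate([250, 236, 787]) cube([404, 70, 39]);
translate([250, 236, 1055]) cube([404, 70, 39]);
translate([250, 236, 1323]) cube([404, 70, 39]);
translate([250, 236, 1591]) cube([404, 70, 39]);
translate([250, 236, 1859]) cube([404, 70, 39]);


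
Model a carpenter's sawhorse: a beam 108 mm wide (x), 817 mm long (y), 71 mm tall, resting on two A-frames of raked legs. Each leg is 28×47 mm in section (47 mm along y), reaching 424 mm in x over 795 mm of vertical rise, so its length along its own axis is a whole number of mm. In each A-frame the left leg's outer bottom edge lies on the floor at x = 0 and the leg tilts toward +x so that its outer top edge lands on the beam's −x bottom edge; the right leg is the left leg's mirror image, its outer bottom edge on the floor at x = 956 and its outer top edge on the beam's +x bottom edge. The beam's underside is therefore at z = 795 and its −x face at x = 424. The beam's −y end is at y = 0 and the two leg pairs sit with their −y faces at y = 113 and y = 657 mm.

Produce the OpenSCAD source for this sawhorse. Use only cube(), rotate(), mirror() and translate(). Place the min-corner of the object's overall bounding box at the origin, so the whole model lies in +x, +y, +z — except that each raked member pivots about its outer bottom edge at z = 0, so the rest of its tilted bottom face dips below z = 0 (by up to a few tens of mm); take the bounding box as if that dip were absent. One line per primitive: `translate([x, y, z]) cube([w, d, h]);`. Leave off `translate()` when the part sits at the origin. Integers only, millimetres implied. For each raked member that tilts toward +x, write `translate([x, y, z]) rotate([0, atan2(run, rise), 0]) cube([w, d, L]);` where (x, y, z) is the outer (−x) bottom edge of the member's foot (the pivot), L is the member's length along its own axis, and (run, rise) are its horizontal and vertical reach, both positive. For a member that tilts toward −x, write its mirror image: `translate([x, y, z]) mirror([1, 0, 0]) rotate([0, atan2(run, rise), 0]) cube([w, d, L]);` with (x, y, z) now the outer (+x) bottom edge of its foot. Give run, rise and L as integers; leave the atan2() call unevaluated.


translate([424, 0, 795]) cube([108, 817, 71]);
translate([0, 113, 0]) rotate([0, atan2(424, 795), 0]) cube([28, 47, 901]);
translate([956, 113, 0]) mirror([1, 0, 0]) rotate([0, atan2(424, 795), 0]) cube([28, 47, 901]);
translate([0, 657, 0]) rotate([0, atan2(424, 795), 0]) cube([28, 47, 901]);
translate([956, 657, 0]) mirror([1, 0, 0]) rotate([0, atan2(424, 795), 0]) cube([28, 47, 901]);


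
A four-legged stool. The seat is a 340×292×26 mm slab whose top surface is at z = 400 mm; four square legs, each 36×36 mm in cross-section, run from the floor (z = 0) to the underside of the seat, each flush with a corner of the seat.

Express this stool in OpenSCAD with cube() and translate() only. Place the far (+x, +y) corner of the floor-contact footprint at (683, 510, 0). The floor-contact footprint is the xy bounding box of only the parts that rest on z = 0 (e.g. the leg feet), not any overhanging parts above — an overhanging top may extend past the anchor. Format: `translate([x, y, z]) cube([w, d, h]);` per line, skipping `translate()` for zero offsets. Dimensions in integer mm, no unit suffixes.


// leg_h = 400 - 26 = 374
translate([343, 218, 374]) cube([340, 292, 26]);
translate([343, 218, 0]) cube([36, 36, 374]);
translate([647, 218, 0]) cube([36, 36, 374]);
translate([343, 474, 0]) cube([36, 36, 374]);
translate([647, 474, 0]) cube([36, 36, 374]);


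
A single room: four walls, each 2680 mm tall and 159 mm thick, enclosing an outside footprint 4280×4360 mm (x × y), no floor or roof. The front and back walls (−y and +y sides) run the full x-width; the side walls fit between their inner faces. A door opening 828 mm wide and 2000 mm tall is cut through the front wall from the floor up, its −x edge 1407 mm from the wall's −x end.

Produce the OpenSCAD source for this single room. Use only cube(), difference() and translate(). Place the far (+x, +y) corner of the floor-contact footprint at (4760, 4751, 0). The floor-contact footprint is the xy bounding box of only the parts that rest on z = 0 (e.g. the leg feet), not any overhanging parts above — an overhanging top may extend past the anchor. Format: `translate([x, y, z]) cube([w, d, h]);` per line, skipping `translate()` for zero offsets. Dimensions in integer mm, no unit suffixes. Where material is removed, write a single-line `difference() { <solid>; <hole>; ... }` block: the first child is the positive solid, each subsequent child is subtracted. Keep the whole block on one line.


difference() { translate([480, 391, 0]) cube([4280, 159, 2680]); translate([1887, 391, 0]) cube([828, 159, 2000]); }
translate([480, 4592, 0]) cube([4280, 159, 2680]);
translate([480, 550, 0]) cube([159, 4042, 2680]);
translate([4601, 550, 0]) cube([159, 4042, 2680]);


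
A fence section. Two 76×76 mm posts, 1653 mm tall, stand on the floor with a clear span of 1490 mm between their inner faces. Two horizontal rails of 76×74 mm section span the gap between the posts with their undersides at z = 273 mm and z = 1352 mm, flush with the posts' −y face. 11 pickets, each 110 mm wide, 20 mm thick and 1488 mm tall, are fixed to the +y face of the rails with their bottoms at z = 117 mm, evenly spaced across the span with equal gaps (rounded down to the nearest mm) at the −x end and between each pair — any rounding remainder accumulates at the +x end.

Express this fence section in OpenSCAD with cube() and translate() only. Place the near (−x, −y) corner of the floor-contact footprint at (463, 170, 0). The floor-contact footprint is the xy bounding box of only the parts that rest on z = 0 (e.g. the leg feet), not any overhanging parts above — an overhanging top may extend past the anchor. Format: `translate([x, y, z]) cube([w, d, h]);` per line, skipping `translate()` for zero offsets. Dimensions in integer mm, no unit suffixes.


translate([463, 170, 0]) cube([76, 76, 1653]);
translate([2029, 170, 0]) cube([76, 76, 1653]);
translate([539, 170, 273]) cube([1490, 76, 74]);
translate([539, 170, 1352]) cube([1490, 76, 74]);
translate([562, 246, 117]) cube([110, 20, 1488]);
translate([695, 246, 117]) cube([110, 20, 1488]);
translate([828, 246, 117]) cube([110, 20, 1488]);
translate([961, 246, 117]) cube([110, 20, 1488]);
translate([1094, 246, 117]) cube([110, 20, 1488]);
translate([1227, 246, 117]) cube([110, 20, 1488]);
translate([1360, 246, 117]) cube([110, 20, 1488]);
translate([1493, 246, 117]) cube([110, 20, 1488]);
translate([1626, 246, 117]) cube([110, 20, 1488]);
translate([1759, 246, 117]) cube([110, 20, 1488]);
translate([1892, 246, 117]) cube([110, 20, 1488]);


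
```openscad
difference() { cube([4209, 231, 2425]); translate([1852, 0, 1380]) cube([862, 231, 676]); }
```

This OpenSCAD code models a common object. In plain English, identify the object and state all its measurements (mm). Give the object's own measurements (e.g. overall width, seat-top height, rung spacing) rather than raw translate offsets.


A wall 4209 mm long (x), 231 mm thick (y), 2425 mm tall, with a rectangular window opening cut through it. The opening is 862 mm wide and 676 mm tall; its sill is at z = 1380 mm and its near (−x) edge is 1852 mm from the wall's −x end. The opening passes through the full wall thickness.


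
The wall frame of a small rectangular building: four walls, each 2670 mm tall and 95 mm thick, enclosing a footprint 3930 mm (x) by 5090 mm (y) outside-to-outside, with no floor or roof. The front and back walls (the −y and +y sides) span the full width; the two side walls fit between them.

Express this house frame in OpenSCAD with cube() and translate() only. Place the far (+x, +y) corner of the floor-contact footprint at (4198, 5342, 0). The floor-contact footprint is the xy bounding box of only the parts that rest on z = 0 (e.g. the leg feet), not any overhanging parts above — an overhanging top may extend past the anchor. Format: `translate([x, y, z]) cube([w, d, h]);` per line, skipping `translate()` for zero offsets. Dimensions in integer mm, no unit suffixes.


translate([268, 252, 0]) cube([3930, 95, 2670]);
translate([268, 5247, 0]) cube([3930, 95, 2670]);
translate([268, 347, 0]) cube([95, 4900, 2670]);
translate([4103, 347, 0]) cube([95, 4900, 2670]);


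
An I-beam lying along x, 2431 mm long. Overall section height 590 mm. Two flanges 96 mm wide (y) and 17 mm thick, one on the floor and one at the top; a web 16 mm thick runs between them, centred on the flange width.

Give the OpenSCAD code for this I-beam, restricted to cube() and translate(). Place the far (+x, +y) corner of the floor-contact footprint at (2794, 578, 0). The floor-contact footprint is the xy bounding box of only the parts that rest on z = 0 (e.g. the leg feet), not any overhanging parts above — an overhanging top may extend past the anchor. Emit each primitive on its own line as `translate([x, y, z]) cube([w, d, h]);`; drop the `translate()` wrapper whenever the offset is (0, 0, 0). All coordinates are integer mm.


translate([363, 482, 0]) cube([2431, 96, 17]);
translate([363, 522, 17]) cube([2431, 16, 556]);
translate([363, 482, 573]) cube([2431, 96, 17]);


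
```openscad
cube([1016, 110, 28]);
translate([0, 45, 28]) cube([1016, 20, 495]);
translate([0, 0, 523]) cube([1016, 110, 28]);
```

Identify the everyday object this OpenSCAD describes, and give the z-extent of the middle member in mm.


An I-beam. The web height is 495 mm.

Two wide flanges with a thin centred web — an I-beam. Overall 551 mm minus two 28 mm flanges gives a web of 551 − 2·28 = 495 mm.


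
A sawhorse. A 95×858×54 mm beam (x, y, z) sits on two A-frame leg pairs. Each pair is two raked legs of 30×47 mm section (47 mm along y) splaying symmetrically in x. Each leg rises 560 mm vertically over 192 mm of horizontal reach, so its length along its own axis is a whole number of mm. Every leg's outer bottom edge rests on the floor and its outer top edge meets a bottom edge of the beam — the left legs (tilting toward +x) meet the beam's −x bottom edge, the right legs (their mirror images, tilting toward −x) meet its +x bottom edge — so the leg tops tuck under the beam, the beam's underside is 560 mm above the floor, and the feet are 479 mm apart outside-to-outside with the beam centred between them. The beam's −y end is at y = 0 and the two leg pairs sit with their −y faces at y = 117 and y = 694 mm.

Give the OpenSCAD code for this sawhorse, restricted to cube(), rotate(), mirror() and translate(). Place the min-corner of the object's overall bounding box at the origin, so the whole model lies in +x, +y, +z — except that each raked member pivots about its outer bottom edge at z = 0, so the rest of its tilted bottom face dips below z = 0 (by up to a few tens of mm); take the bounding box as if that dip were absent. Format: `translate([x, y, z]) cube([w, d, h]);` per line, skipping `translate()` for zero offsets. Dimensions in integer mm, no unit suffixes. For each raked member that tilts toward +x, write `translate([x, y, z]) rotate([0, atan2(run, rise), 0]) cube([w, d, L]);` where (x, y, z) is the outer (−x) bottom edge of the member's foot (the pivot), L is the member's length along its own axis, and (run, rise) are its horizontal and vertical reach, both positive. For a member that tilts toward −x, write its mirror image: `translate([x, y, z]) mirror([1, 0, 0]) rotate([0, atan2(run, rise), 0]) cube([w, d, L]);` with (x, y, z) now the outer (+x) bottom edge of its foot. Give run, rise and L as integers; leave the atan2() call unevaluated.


translate([192, 0, 560]) cube([95, 858, 54]);
translate([0, 117, 0]) rotate([0, atan2(192, 560), 0]) cube([30, 47, 592]);
translate([479, 117, 0]) mirror([1, 0, 0]) rotate([0, atan2(192, 560), 0]) cube([30, 47, 592]);
translate([0, 694, 0]) rotate([0, atan2(192, 560), 0]) cube([30, 47, 592]);
translate([479, 694, 0]) mirror([1, 0, 0]) rotate([0, atan2(192, 560), 0]) cube([30, 47, 592]);


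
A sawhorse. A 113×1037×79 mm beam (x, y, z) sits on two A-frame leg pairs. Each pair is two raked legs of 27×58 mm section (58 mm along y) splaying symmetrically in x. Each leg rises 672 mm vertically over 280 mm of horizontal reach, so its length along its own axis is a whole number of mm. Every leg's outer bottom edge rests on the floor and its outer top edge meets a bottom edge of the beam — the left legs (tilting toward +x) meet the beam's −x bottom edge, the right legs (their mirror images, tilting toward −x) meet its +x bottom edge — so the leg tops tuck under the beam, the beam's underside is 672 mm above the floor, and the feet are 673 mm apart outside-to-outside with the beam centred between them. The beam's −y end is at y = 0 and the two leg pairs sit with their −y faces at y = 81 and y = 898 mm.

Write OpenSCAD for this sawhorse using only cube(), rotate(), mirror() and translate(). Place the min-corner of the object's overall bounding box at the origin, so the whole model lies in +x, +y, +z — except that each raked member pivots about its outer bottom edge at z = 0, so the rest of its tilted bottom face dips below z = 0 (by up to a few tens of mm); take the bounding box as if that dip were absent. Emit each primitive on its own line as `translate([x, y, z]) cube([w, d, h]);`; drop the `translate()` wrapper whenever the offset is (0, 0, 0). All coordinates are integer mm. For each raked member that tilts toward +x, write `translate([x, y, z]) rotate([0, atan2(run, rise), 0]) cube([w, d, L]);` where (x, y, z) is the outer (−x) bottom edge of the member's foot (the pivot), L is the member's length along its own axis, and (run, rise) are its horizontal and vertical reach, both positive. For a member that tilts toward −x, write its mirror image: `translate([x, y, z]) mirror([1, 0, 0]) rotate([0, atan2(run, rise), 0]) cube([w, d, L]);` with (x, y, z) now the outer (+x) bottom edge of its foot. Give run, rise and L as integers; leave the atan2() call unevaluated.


// leg length = √(280² + 672²) = 728
// right-leg outer foot x = 2·280 + 113 = 673
// beam min-corner = (280, 0, 672)
translate([280, 0, 672]) cube([113, 1037, 79]);
translate([0, 81, 0]) rotate([0, atan2(280, 672), 0]) cube([27, 58, 728]);
translate([673, 81, 0]) mirror([1, 0, 0]) rotate([0, atan2(280, 672), 0]) cube([27, 58, 728]);
translate([0, 898, 0]) rotate([0, atan2(280, 672), 0]) cube([27, 58, 728]);
translate([673, 898, 0]) mirror([1, 0, 0]) rotate([0, atan2(280, 672), 0]) cube([27, 58, 728]);


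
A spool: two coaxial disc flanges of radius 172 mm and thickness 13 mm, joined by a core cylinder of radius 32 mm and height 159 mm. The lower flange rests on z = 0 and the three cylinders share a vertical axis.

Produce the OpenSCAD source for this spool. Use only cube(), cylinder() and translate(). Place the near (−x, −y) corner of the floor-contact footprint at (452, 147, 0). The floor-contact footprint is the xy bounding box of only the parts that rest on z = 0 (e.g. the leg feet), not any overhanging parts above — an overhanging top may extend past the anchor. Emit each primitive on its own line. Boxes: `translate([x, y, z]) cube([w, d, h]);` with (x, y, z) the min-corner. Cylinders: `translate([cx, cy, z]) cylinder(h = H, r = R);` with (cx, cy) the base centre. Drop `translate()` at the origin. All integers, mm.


translate([624, 319, 0]) cylinder(h = 13, r = 172);
translate([624, 319, 13]) cylinder(h = 159, r = 32);
translate([624, 319, 172]) cylinder(h = 13, r = 172);


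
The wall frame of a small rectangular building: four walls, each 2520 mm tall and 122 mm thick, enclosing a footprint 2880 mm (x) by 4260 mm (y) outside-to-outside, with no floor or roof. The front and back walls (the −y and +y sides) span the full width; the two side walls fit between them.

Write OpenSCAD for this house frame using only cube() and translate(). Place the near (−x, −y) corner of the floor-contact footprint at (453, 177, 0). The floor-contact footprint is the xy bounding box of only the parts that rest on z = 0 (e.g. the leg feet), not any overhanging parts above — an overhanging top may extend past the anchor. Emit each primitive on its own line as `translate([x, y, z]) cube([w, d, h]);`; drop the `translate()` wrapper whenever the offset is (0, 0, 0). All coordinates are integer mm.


translate([453, 177, 0]) cube([2880, 122, 2520]);
translate([453, 4315, 0]) cube([2880, 122, 2520]);
translate([453, 299, 0]) cube([122, 4016, 2520]);
translate([3211, 299, 0]) cube([122, 4016, 2520]);


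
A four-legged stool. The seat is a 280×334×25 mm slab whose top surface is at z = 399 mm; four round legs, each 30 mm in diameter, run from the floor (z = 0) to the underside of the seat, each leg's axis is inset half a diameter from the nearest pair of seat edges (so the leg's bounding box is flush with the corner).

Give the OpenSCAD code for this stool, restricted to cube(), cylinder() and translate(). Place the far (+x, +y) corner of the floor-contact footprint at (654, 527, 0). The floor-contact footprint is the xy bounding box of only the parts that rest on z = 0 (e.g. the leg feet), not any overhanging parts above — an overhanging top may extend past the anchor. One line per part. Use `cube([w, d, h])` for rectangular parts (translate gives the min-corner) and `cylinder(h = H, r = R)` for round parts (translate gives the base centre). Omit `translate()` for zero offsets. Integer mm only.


translate([374, 193, 374]) cube([280, 334, 25]);
translate([389, 208, 0]) cylinder(h = 374, r = 15);
translate([639, 208, 0]) cylinder(h = 374, r = 15);
translate([389, 512, 0]) cylinder(h = 374, r = 15);
translate([639, 512, 0]) cylinder(h = 374, r = 15);


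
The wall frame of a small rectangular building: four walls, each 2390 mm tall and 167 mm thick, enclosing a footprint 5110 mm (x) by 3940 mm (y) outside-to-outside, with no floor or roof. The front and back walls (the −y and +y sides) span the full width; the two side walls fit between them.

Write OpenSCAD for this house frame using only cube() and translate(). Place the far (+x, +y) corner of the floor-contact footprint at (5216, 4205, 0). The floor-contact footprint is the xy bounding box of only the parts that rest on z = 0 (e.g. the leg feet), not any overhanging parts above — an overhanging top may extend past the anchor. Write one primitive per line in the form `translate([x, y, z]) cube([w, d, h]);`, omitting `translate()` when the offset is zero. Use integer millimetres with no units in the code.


translate([106, 265, 0]) cube([5110, 167, 2390]);
translate([106, 4038, 0]) cube([5110, 167, 2390]);
translate([106, 432, 0]) cube([167, 3606, 2390]);
translate([5049, 432, 0]) cube([167, 3606, 2390]);


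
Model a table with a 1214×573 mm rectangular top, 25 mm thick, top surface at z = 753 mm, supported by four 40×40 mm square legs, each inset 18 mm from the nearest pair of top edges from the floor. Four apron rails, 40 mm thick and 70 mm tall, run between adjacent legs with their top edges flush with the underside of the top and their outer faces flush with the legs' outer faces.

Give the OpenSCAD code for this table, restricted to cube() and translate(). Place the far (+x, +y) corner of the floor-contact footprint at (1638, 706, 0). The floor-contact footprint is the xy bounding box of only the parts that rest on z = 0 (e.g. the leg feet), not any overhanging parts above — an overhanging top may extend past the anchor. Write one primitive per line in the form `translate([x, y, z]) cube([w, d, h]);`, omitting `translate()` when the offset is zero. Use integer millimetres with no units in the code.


translate([442, 151, 728]) cube([1214, 573, 25]);
translate([460, 169, 0]) cube([40, 40, 728]);
translate([1598, 169, 0]) cube([40, 40, 728]);
translate([460, 666, 0]) cube([40, 40, 728]);
translate([1598, 666, 0]) cube([40, 40, 728]);
translate([500, 169, 658]) cube([1098, 40, 70]);
translate([500, 666, 658]) cube([1098, 40, 70]);
translate([460, 209, 658]) cube([40, 457, 70]);
translate([1598, 209, 658]) cube([40, 457, 70]);


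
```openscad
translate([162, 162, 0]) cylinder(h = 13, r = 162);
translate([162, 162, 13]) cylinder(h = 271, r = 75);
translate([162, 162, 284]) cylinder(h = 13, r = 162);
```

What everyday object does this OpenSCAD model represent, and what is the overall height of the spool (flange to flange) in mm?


A spool. The overall height is 297 mm.

Three coaxial cylinders, large–small–large — a spool. Two 13 mm flanges and a 271 mm core give 13 + 271 + 13 = 297 mm.


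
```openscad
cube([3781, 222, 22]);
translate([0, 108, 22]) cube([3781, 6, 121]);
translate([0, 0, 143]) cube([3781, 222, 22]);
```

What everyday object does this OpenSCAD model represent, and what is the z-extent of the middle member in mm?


An I-beam. The web height is 121 mm.

Two wide flanges with a thin centred web — an I-beam. Overall 165 mm minus two 22 mm flanges gives a web of 165 − 2·22 = 121 mm.


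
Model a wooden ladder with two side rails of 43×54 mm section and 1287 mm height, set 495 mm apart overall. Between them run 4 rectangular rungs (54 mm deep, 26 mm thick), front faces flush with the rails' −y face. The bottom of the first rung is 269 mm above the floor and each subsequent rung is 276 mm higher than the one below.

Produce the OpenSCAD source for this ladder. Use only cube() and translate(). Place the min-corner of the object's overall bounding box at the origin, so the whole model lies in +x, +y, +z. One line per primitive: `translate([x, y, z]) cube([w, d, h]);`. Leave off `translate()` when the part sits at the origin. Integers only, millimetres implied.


cube([43, 54, 1287]);
translate([452, 0, 0]) cube([43, 54, 1287]);
translate([43, 0, 269]) cube([409, 54, 26]);
translate([43, 0, 545]) cube([409, 54, 26]);
translate([43, 0, 821]) cube([409, 54, 26]);
translate([43, 0, 1097]) cube([409, 54, 26]);


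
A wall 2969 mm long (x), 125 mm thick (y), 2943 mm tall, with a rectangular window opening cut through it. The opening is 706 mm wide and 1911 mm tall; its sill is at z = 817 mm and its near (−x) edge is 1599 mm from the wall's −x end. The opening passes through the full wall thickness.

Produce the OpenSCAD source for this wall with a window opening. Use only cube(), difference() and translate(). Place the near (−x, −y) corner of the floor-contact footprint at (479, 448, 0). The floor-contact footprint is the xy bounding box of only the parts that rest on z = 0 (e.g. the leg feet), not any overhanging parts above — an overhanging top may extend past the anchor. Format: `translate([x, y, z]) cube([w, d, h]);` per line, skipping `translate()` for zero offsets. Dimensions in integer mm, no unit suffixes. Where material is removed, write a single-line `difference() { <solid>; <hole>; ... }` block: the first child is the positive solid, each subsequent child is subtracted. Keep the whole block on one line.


difference() { translate([479, 448, 0]) cube([2969, 125, 2943]); translate([2078, 448, 817]) cube([706, 125, 1911]); }


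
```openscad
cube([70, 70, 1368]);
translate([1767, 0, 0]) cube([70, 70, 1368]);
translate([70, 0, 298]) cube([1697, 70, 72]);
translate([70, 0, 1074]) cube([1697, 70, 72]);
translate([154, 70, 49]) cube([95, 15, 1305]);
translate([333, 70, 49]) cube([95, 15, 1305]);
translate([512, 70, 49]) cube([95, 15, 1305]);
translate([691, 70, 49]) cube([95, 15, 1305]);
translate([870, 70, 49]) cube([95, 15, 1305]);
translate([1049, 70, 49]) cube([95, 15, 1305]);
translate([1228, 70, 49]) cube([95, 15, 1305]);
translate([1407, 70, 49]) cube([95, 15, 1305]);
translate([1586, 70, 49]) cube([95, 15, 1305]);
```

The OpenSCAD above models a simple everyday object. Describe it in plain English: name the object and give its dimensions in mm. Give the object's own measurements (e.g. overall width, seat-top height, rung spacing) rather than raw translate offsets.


A fence section. Two 70×70 mm posts, 1368 mm tall, stand on the floor with a clear span of 1697 mm between their inner faces. Two horizontal rails of 70×72 mm section span the gap between the posts with their undersides at z = 298 mm and z = 1074 mm, flush with the posts' −y face. 9 pickets, each 95 mm wide, 15 mm thick and 1305 mm tall, are fixed to the +y face of the rails with their bottoms at z = 49 mm, spaced across the span with a 84 mm gap after the −x post and between neighbouring pickets, with 86 mm left before the +x post.


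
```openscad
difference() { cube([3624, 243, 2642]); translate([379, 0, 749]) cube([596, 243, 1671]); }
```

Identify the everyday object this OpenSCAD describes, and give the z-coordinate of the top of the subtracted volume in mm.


A wall with a window opening. The window head height is 2420 mm.

A wall with a rectangular opening subtracted — a window. Sill at z = 749, opening 1671 mm tall, so the head is at 749 + 1671 = 2420 mm.


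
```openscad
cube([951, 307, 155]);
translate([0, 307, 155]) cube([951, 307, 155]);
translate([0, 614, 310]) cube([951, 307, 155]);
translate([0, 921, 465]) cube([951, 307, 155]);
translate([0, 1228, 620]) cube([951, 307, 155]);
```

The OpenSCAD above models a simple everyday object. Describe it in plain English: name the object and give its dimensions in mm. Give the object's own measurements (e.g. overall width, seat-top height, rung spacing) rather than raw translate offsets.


A straight staircase of 5 solid steps. Each step is 951 mm wide (x), 307 mm deep (y, the going) and 155 mm tall (the rise). The first step rests on the floor; each subsequent step sits one going further in +y and one rise higher in +z, directly behind and above the previous step with no overlap.


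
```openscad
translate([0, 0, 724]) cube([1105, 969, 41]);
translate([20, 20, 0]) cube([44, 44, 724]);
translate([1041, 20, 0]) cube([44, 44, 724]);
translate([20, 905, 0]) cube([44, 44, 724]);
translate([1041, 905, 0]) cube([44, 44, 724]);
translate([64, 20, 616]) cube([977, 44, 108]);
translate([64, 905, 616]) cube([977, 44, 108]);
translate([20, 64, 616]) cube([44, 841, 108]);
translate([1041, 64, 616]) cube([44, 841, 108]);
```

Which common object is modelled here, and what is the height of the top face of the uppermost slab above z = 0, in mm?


A table. The table height is 765 mm.

A 1105×969×41 slab sits at z = 724 on four 44 mm square posts — a table. The top surface is at 724 + 41 = 765 mm.


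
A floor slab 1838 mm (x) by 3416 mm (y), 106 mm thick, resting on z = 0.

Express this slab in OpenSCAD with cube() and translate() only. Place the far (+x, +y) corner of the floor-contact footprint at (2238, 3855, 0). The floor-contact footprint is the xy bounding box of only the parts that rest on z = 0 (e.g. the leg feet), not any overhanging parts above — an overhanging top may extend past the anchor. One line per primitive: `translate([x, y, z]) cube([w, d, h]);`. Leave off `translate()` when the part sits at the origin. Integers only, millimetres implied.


translate([400, 439, 0]) cube([1838, 3416, 106]);


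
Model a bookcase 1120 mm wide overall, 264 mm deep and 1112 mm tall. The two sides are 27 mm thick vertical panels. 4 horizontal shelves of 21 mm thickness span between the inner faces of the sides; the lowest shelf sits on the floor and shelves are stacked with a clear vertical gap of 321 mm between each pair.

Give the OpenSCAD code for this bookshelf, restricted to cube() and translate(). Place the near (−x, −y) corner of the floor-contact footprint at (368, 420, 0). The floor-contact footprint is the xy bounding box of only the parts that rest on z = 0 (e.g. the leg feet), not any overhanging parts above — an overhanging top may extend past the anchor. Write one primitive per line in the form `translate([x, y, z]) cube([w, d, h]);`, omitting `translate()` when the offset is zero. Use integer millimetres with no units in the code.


translate([368, 420, 0]) cube([27, 264, 1112]);
translate([1461, 420, 0]) cube([27, 264, 1112]);
translate([395, 420, 0]) cube([1066, 264, 21]);
translate([395, 420, 342]) cube([1066, 264, 21]);
translate([395, 420, 684]) cube([1066, 264, 21]);
translate([395, 420, 1026]) cube([1066, 264, 21]);


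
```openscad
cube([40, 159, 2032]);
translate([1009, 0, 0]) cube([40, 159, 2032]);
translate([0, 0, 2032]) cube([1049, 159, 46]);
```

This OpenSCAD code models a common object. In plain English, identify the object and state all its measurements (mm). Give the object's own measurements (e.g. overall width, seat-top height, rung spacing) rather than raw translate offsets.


A door frame. The clear opening is 969 mm wide and 2032 mm high. Two 40 mm wide jambs, 159 mm deep, stand either side of the opening from the floor to the top of the opening. A 46 mm thick head sits across the top of both jambs, spanning the full outside width of the frame.


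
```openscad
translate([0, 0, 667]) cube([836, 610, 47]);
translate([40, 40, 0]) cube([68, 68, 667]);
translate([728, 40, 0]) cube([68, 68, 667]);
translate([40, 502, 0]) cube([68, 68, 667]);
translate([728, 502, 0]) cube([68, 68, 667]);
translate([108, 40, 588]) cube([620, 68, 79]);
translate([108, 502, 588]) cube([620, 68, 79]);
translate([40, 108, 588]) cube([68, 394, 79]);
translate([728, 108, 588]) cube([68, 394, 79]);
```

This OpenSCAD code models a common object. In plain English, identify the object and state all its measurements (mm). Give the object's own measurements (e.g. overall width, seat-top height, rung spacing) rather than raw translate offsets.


A rectangular dining table. The top is 836×610×47 mm with its upper surface at z = 714 mm. It stands on four 68×68 mm square legs, each inset 40 mm from the nearest pair of top edges, running from the floor to the underside of the top. Four apron rails, 68 mm thick and 79 mm tall, run between adjacent legs with their top edges flush with the underside of the top and their outer faces flush with the legs' outer faces.


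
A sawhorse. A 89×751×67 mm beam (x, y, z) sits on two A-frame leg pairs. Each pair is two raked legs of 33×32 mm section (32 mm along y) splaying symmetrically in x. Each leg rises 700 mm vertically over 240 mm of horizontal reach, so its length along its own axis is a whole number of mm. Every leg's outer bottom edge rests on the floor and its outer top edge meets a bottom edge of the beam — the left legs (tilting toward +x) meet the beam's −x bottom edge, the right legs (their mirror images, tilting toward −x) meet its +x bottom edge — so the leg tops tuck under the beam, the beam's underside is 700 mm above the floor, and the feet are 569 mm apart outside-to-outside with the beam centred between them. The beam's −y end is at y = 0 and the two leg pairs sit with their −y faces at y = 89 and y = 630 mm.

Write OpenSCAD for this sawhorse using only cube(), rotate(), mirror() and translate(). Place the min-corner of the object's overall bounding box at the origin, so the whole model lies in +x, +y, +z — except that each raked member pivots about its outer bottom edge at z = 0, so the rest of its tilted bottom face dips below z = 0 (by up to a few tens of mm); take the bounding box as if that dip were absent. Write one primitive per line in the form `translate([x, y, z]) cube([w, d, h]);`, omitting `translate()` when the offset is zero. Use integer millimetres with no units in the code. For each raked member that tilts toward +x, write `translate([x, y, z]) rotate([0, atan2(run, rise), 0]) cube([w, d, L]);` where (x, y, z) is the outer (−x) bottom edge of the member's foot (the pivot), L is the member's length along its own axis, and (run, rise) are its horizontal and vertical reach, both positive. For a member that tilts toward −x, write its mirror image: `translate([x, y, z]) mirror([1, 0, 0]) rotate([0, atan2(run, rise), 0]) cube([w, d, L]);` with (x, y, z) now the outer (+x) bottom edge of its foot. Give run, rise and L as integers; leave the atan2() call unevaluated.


// leg length = √(240² + 700²) = 740
// right-leg outer foot x = 2·240 + 89 = 569
// beam min-corner = (240, 0, 700)
translate([240, 0, 700]) cube([89, 751, 67]);
translate([0, 89, 0]) rotate([0, atan2(240, 700), 0]) cube([33, 32, 740]);
translate([569, 89, 0]) mirror([1, 0, 0]) rotate([0, atan2(240, 700), 0]) cube([33, 32, 740]);
translate([0, 630, 0]) rotate([0, atan2(240, 700), 0]) cube([33, 32, 740]);
translate([569, 630, 0]) mirror([1, 0, 0]) rotate([0, atan2(240, 700), 0]) cube([33, 32, 740]);


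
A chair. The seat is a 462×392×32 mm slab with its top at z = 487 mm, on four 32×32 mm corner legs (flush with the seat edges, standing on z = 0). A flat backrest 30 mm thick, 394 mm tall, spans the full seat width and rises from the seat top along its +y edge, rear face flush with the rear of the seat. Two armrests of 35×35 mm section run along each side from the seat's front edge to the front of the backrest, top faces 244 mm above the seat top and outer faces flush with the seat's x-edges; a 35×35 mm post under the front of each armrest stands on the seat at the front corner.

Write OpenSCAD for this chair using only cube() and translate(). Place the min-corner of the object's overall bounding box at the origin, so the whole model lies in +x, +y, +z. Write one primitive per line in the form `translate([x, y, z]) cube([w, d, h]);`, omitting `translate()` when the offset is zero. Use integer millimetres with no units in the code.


translate([0, 0, 455]) cube([462, 392, 32]);
cube([32, 32, 455]);
translate([430, 0, 0]) cube([32, 32, 455]);
translate([0, 360, 0]) cube([32, 32, 455]);
translate([430, 360, 0]) cube([32, 32, 455]);
translate([0, 362, 487]) cube([462, 30, 394]);
translate([0, 0, 696]) cube([35, 362, 35]);
translate([427, 0, 696]) cube([35, 362, 35]);
translate([0, 0, 487]) cube([35, 35, 209]);
translate([427, 0, 487]) cube([35, 35, 209]);


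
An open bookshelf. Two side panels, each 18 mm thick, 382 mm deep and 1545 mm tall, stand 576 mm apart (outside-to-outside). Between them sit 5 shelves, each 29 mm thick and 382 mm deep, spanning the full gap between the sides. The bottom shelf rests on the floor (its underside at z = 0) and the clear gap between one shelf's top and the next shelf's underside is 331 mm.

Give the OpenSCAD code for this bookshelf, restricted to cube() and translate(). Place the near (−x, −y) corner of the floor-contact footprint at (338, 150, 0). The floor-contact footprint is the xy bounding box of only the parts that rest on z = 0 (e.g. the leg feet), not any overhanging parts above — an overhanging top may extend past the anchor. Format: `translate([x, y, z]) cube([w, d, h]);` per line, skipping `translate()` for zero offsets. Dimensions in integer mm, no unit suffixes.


translate([338, 150, 0]) cube([18, 382, 1545]);
translate([896, 150, 0]) cube([18, 382, 1545]);
translate([356, 150, 0]) cube([540, 382, 29]);
translate([356, 150, 360]) cube([540, 382, 29]);
translate([356, 150, 720]) cube([540, 382, 29]);
translate([356, 150, 1080]) cube([540, 382, 29]);
translate([356, 150, 1440]) cube([540, 382, 29]);


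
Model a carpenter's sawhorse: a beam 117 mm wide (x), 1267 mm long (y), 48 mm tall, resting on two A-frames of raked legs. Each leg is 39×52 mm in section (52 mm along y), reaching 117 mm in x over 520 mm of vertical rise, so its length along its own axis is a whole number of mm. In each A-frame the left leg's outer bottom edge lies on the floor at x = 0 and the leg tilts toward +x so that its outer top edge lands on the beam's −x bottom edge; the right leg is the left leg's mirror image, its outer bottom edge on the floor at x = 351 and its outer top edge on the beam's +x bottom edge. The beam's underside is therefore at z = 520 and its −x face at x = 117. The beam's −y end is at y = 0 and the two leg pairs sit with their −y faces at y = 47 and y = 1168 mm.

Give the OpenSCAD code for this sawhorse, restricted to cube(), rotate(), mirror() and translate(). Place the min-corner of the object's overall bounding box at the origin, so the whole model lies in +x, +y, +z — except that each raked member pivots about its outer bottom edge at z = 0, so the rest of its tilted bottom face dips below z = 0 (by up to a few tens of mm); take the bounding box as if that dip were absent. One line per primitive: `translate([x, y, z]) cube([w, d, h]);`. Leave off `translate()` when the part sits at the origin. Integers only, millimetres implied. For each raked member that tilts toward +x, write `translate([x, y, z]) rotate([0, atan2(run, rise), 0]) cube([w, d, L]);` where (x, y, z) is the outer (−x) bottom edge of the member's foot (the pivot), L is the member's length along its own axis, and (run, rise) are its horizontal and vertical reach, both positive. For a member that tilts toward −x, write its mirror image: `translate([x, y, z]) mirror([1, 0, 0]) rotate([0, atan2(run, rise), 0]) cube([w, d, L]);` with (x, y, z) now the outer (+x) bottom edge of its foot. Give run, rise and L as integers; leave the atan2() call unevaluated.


translate([117, 0, 520]) cube([117, 1267, 48]);
translate([0, 47, 0]) rotate([0, atan2(117, 520), 0]) cube([39, 52, 533]);
translate([351, 47, 0]) mirror([1, 0, 0]) rotate([0, atan2(117, 520), 0]) cube([39, 52, 533]);
translate([0, 1168, 0]) rotate([0, atan2(117, 520), 0]) cube([39, 52, 533]);
translate([351, 1168, 0]) mirror([1, 0, 0]) rotate([0, atan2(117, 520), 0]) cube([39, 52, 533]);
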